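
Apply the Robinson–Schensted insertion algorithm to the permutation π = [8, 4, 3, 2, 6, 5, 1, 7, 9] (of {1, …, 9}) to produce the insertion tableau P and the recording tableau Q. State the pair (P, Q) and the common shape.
P = [1, 5, 7, 9] / [2, 6] / [3] / [4] / [8];  Q = [1, 5, 8, 9] / [2, 6] / [3] / [4] / [7];  common shape = (4, 2, 1, 1, 1)

Row-insert the values π_1, π_2, … into P one at a time, bumping the leftmost entry strictly greater than the inserted value down to the next row. The recording tableau Q records, in position (i, j), the step at which that cell was added to P.
  Insert 8 (step 1): P = [8];  Q = [1]
  Insert 4 (step 2): P = [4] / [8];  Q = [1] / [2]
  Insert 3 (step 3): P = [3] / [4] / [8];  Q = [1] / [2] / [3]
  Insert 2 (step 4): P = [2] / [3] / [4] / [8];  Q = [1] / [2] / [3] / [4]
  Insert 6 (step 5): P = [2, 6] / [3] / [4] / [8];  Q = [1, 5] / [2] / [3] / [4]
  Insert 5 (step 6): P = [2, 5] / [3, 6] / [4] / [8];  Q = [1, 5] / [2, 6] / [3] / [4]
  Insert 1 (step 7): P = [1, 5] / [2, 6] / [3] / [4] / [8];  Q = [1, 5] / [2, 6] / [3] / [4] / [7]
  Insert 7 (step 8): P = [1, 5, 7] / [2, 6] / [3] / [4] / [8];  Q = [1, 5, 8] / [2, 6] / [3] / [4] / [7]
  Insert 9 (step 9): P = [1, 5, 7, 9] / [2, 6] / [3] / [4] / [8];  Q = [1, 5, 8, 9] / [2, 6] / [3] / [4] / [7]
Final shape: (4, 2, 1, 1, 1).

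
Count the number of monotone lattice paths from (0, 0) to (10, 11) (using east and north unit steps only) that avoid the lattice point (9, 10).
Number of paths = 167960

Total paths from (0, 0) to (10, 11): C(21, 10) = 352716. Paths through (9, 10): (paths (0, 0) → (9, 10)) × (paths (9, 10) → (10, 11)) = C(19, 9) · C(2, 1) = 92378 · 2 = 184756. Avoidance count = 352716 − 184756 = 167960.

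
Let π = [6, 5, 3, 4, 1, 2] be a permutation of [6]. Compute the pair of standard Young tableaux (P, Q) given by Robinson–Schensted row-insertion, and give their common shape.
P = [1, 2] / [3, 4] / [5] / [6];  Q = [1, 4] / [2, 6] / [3] / [5];  common shape = (2, 2, 1, 1)

Row-insert the values π_1, π_2, … into P one at a time, bumping the leftmost entry strictly greater than the inserted value down to the next row. The recording tableau Q records, in position (i, j), the step at which that cell was added to P.
  Insert 6 (step 1): P = [6];  Q = [1]
  Insert 5 (step 2): P = [5] / [6];  Q = [1] / [2]
  Insert 3 (step 3): P = [3] / [5] / [6];  Q = [1] / [2] / [3]
  Insert 4 (step 4): P = [3, 4] / [5] / [6];  Q = [1, 4] / [2] / [3]
  Insert 1 (step 5): P = [1, 4] / [3] / [5] / [6];  Q = [1, 4] / [2] / [3] / [5]
  Insert 2 (step 6): P = [1, 2] / [3, 4] / [5] / [6];  Q = [1, 4] / [2, 6] / [3] / [5]
Final shape: (2, 2, 1, 1).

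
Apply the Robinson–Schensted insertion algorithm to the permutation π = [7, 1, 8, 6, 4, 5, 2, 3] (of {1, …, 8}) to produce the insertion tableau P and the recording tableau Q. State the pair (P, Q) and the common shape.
P = [1, 2, 3] / [4, 5] / [6, 8] / [7];  Q = [1, 3, 6] / [2, 4] / [5, 8] / [7];  common shape = (3, 2, 2, 1)

Row-insert the values π_1, π_2, … into P one at a time, bumping the leftmost entry strictly greater than the inserted value down to the next row. The recording tableau Q records, in position (i, j), the step at which that cell was added to P.
  Insert 7 (step 1): P = [7];  Q = [1]
  Insert 1 (step 2): P = [1] / [7];  Q = [1] / [2]
  Insert 8 (step 3): P = [1, 8] / [7];  Q = [1, 3] / [2]
  Insert 6 (step 4): P = [1, 6] / [7, 8];  Q = [1, 3] / [2, 4]
  Insert 4 (step 5): P = [1, 4] / [6, 8] / [7];  Q = [1, 3] / [2, 4] / [5]
  Insert 5 (step 6): P = [1, 4, 5] / [6, 8] / [7];  Q = [1, 3, 6] / [2, 4] / [5]
  Insert 2 (step 7): P = [1, 2, 5] / [4, 8] / [6] / [7];  Q = [1, 3, 6] / [2, 4] / [5] / [7]
  Insert 3 (step 8): P = [1, 2, 3] / [4, 5] / [6, 8] / [7];  Q = [1, 3, 6] / [2, 4] / [5, 8] / [7]
Final shape: (3, 2, 2, 1).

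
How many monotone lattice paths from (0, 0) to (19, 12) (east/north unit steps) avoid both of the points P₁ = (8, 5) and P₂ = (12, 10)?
Number of paths = 82721613

Inclusion–exclusion. Total paths: C(31, 19) = 141120525. Through P₁: C(13, 8)·C(18, 11) = 40957488. Through P₂: C(22, 12)·C(9, 7) = 23279256. Since P₁ is strictly southwest of P₂, a monotone path through both must visit P₁ then P₂; paths through both = C(13, 8)·C(9, 4)·C(9, 7) = 5837832. Avoid both = 141120525 − 40957488 − 23279256 + 5837832 = 82721613.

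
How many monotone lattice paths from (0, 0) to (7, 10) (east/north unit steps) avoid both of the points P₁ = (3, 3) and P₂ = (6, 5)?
Number of paths = 11276

Inclusion–exclusion. Total paths: C(17, 7) = 19448. Through P₁: C(6, 3)·C(11, 4) = 6600. Through P₂: C(11, 6)·C(6, 1) = 2772. Since P₁ is strictly southwest of P₂, a monotone path through both must visit P₁ then P₂; paths through both = C(6, 3)·C(5, 3)·C(6, 1) = 1200. Avoid both = 19448 − 6600 − 2772 + 1200 = 11276.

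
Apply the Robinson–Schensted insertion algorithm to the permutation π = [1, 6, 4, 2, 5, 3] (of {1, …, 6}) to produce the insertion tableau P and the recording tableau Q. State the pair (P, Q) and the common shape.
P = [1, 2, 3] / [4, 5] / [6];  Q = [1, 2, 5] / [3, 6] / [4];  common shape = (3, 2, 1)

Row-insert the values π_1, π_2, … into P one at a time, bumping the leftmost entry strictly greater than the inserted value down to the next row. The recording tableau Q records, in position (i, j), the step at which that cell was added to P.
  Insert 1 (step 1): P = [1];  Q = [1]
  Insert 6 (step 2): P = [1, 6];  Q = [1, 2]
  Insert 4 (step 3): P = [1, 4] / [6];  Q = [1, 2] / [3]
  Insert 2 (step 4): P = [1, 2] / [4] / [6];  Q = [1, 2] / [3] / [4]
  Insert 5 (step 5): P = [1, 2, 5] / [4] / [6];  Q = [1, 2, 5] / [3] / [4]
  Insert 3 (step 6): P = [1, 2, 3] / [4, 5] / [6];  Q = [1, 2, 5] / [3, 6] / [4]
Final shape: (3, 2, 1).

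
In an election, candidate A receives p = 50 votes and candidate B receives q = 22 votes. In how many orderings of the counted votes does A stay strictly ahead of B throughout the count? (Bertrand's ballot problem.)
Strict-lead orderings = 696594355154467224

Total orderings of the 72 votes with 50 for A: C(72, 50) = 1791242627540058576. By the Bertrand ballot formula (Cycle Lemma / reflection principle), the number of orderings in which A is strictly ahead of B throughout is (p − q)/(p + q) · C(p + q, p) = (50 − 22)/(50 + 22) · 1791242627540058576 = 696594355154467224.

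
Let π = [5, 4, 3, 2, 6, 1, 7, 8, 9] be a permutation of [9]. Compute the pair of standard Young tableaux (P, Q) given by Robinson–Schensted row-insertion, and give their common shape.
P = [1, 6, 7, 8, 9] / [2] / [3] / [4] / [5];  Q = [1, 5, 7, 8, 9] / [2] / [3] / [4] / [6];  common shape = (5, 1, 1, 1, 1)

Row-insert the values π_1, π_2, … into P one at a time, bumping the leftmost entry strictly greater than the inserted value down to the next row. The recording tableau Q records, in position (i, j), the step at which that cell was added to P.
  Insert 5 (step 1): P = [5];  Q = [1]
  Insert 4 (step 2): P = [4] / [5];  Q = [1] / [2]
  Insert 3 (step 3): P = [3] / [4] / [5];  Q = [1] / [2] / [3]
  Insert 2 (step 4): P = [2] / [3] / [4] / [5];  Q = [1] / [2] / [3] / [4]
  Insert 6 (step 5): P = [2, 6] / [3] / [4] / [5];  Q = [1, 5] / [2] / [3] / [4]
  Insert 1 (step 6): P = [1, 6] / [2] / [3] / [4] / [5];  Q = [1, 5] / [2] / [3] / [4] / [6]
  Insert 7 (step 7): P = [1, 6, 7] / [2] / [3] / [4] / [5];  Q = [1, 5, 7] / [2] / [3] / [4] / [6]
  Insert 8 (step 8): P = [1, 6, 7, 8] / [2] / [3] / [4] / [5];  Q = [1, 5, 7, 8] / [2] / [3] / [4] / [6]
  Insert 9 (step 9): P = [1, 6, 7, 8, 9] / [2] / [3] / [4] / [5];  Q = [1, 5, 7, 8, 9] / [2] / [3] / [4] / [6]
Final shape: (5, 1, 1, 1, 1).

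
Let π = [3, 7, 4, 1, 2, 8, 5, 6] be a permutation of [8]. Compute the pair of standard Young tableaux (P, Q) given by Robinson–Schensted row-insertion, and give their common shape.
P = [1, 2, 5, 6] / [3, 4, 8] / [7];  Q = [1, 2, 6, 8] / [3, 5, 7] / [4];  common shape = (4, 3, 1)

Row-insert the values π_1, π_2, … into P one at a time, bumping the leftmost entry strictly greater than the inserted value down to the next row. The recording tableau Q records, in position (i, j), the step at which that cell was added to P.
  Insert 3 (step 1): P = [3];  Q = [1]
  Insert 7 (step 2): P = [3, 7];  Q = [1, 2]
  Insert 4 (step 3): P = [3, 4] / [7];  Q = [1, 2] / [3]
  Insert 1 (step 4): P = [1, 4] / [3] / [7];  Q = [1, 2] / [3] / [4]
  Insert 2 (step 5): P = [1, 2] / [3, 4] / [7];  Q = [1, 2] / [3, 5] / [4]
  Insert 8 (step 6): P = [1, 2, 8] / [3, 4] / [7];  Q = [1, 2, 6] / [3, 5] / [4]
  Insert 5 (step 7): P = [1, 2, 5] / [3, 4, 8] / [7];  Q = [1, 2, 6] / [3, 5, 7] / [4]
  Insert 6 (step 8): P = [1, 2, 5, 6] / [3, 4, 8] / [7];  Q = [1, 2, 6, 8] / [3, 5, 7] / [4]
Final shape: (4, 3, 1).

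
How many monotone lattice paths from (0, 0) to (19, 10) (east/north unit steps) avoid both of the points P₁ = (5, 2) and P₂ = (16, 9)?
Number of paths = 7816156

Inclusion–exclusion. Total paths: C(29, 19) = 20030010. Through P₁: C(7, 5)·C(22, 14) = 6715170. Through P₂: C(25, 16)·C(4, 3) = 8171900. Since P₁ is strictly southwest of P₂, a monotone path through both must visit P₁ then P₂; paths through both = C(7, 5)·C(18, 11)·C(4, 3) = 2673216. Avoid both = 20030010 − 6715170 − 8171900 + 2673216 = 7816156.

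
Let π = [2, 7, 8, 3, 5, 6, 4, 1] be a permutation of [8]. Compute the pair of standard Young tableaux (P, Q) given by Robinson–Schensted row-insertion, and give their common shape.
P = [1, 3, 4, 6] / [2, 8] / [5] / [7];  Q = [1, 2, 3, 6] / [4, 5] / [7] / [8];  common shape = (4, 2, 1, 1)

Row-insert the values π_1, π_2, … into P one at a time, bumping the leftmost entry strictly greater than the inserted value down to the next row. The recording tableau Q records, in position (i, j), the step at which that cell was added to P.
  Insert 2 (step 1): P = [2];  Q = [1]
  Insert 7 (step 2): P = [2, 7];  Q = [1, 2]
  Insert 8 (step 3): P = [2, 7, 8];  Q = [1, 2, 3]
  Insert 3 (step 4): P = [2, 3, 8] / [7];  Q = [1, 2, 3] / [4]
  Insert 5 (step 5): P = [2, 3, 5] / [7, 8];  Q = [1, 2, 3] / [4, 5]
  Insert 6 (step 6): P = [2, 3, 5, 6] / [7, 8];  Q = [1, 2, 3, 6] / [4, 5]
  Insert 4 (step 7): P = [2, 3, 4, 6] / [5, 8] / [7];  Q = [1, 2, 3, 6] / [4, 5] / [7]
  Insert 1 (step 8): P = [1, 3, 4, 6] / [2, 8] / [5] / [7];  Q = [1, 2, 3, 6] / [4, 5] / [7] / [8]
Final shape: (4, 2, 1, 1).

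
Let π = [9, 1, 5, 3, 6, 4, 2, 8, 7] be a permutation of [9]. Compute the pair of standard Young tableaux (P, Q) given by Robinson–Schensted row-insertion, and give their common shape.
P = [1, 2, 4, 7] / [3, 6, 8] / [5] / [9];  Q = [1, 3, 5, 8] / [2, 6, 9] / [4] / [7];  common shape = (4, 3, 1, 1)

Row-insert the values π_1, π_2, … into P one at a time, bumping the leftmost entry strictly greater than the inserted value down to the next row. The recording tableau Q records, in position (i, j), the step at which that cell was added to P.
  Insert 9 (step 1): P = [9];  Q = [1]
  Insert 1 (step 2): P = [1] / [9];  Q = [1] / [2]
  Insert 5 (step 3): P = [1, 5] / [9];  Q = [1, 3] / [2]
  Insert 3 (step 4): P = [1, 3] / [5] / [9];  Q = [1, 3] / [2] / [4]
  Insert 6 (step 5): P = [1, 3, 6] / [5] / [9];  Q = [1, 3, 5] / [2] / [4]
  Insert 4 (step 6): P = [1, 3, 4] / [5, 6] / [9];  Q = [1, 3, 5] / [2, 6] / [4]
  Insert 2 (step 7): P = [1, 2, 4] / [3, 6] / [5] / [9];  Q = [1, 3, 5] / [2, 6] / [4] / [7]
  Insert 8 (step 8): P = [1, 2, 4, 8] / [3, 6] / [5] / [9];  Q = [1, 3, 5, 8] / [2, 6] / [4] / [7]
  Insert 7 (step 9): P = [1, 2, 4, 7] / [3, 6, 8] / [5] / [9];  Q = [1, 3, 5, 8] / [2, 6, 9] / [4] / [7]
Final shape: (4, 3, 1, 1).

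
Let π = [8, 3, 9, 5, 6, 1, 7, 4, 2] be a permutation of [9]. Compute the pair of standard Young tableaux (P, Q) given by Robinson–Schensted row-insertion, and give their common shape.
P = [1, 2, 6, 7] / [3, 4] / [5, 9] / [8];  Q = [1, 3, 5, 7] / [2, 4] / [6, 8] / [9];  common shape = (4, 2, 2, 1)

Row-insert the values π_1, π_2, … into P one at a time, bumping the leftmost entry strictly greater than the inserted value down to the next row. The recording tableau Q records, in position (i, j), the step at which that cell was added to P.
  Insert 8 (step 1): P = [8];  Q = [1]
  Insert 3 (step 2): P = [3] / [8];  Q = [1] / [2]
  Insert 9 (step 3): P = [3, 9] / [8];  Q = [1, 3] / [2]
  Insert 5 (step 4): P = [3, 5] / [8, 9];  Q = [1, 3] / [2, 4]
  Insert 6 (step 5): P = [3, 5, 6] / [8, 9];  Q = [1, 3, 5] / [2, 4]
  Insert 1 (step 6): P = [1, 5, 6] / [3, 9] / [8];  Q = [1, 3, 5] / [2, 4] / [6]
  Insert 7 (step 7): P = [1, 5, 6, 7] / [3, 9] / [8];  Q = [1, 3, 5, 7] / [2, 4] / [6]
  Insert 4 (step 8): P = [1, 4, 6, 7] / [3, 5] / [8, 9];  Q = [1, 3, 5, 7] / [2, 4] / [6, 8]
  Insert 2 (step 9): P = [1, 2, 6, 7] / [3, 4] / [5, 9] / [8];  Q = [1, 3, 5, 7] / [2, 4] / [6, 8] / [9]
Final shape: (4, 2, 2, 1).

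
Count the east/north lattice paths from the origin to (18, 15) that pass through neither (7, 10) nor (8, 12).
Number of paths = 932868420

Inclusion–exclusion. Total paths: C(33, 18) = 1037158320. Through P₁: C(17, 7)·C(16, 11) = 84948864. Through P₂: C(20, 8)·C(13, 10) = 36027420. Since P₁ is strictly southwest of P₂, a monotone path through both must visit P₁ then P₂; paths through both = C(17, 7)·C(3, 1)·C(13, 10) = 16686384. Avoid both = 1037158320 − 84948864 − 36027420 + 16686384 = 932868420.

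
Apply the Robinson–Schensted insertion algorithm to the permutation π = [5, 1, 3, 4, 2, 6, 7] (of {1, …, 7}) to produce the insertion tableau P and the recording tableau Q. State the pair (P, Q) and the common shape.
P = [1, 2, 4, 6, 7] / [3] / [5];  Q = [1, 3, 4, 6, 7] / [2] / [5];  common shape = (5, 1, 1)

Row-insert the values π_1, π_2, … into P one at a time, bumping the leftmost entry strictly greater than the inserted value down to the next row. The recording tableau Q records, in position (i, j), the step at which that cell was added to P.
  Insert 5 (step 1): P = [5];  Q = [1]
  Insert 1 (step 2): P = [1] / [5];  Q = [1] / [2]
  Insert 3 (step 3): P = [1, 3] / [5];  Q = [1, 3] / [2]
  Insert 4 (step 4): P = [1, 3, 4] / [5];  Q = [1, 3, 4] / [2]
  Insert 2 (step 5): P = [1, 2, 4] / [3] / [5];  Q = [1, 3, 4] / [2] / [5]
  Insert 6 (step 6): P = [1, 2, 4, 6] / [3] / [5];  Q = [1, 3, 4, 6] / [2] / [5]
  Insert 7 (step 7): P = [1, 2, 4, 6, 7] / [3] / [5];  Q = [1, 3, 4, 6, 7] / [2] / [5]
Final shape: (5, 1, 1).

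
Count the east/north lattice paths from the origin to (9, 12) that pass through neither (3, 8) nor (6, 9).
Number of paths = 172380

Inclusion–exclusion. Total paths: C(21, 9) = 293930. Through P₁: C(11, 3)·C(10, 6) = 34650. Through P₂: C(15, 6)·C(6, 3) = 100100. Since P₁ is strictly southwest of P₂, a monotone path through both must visit P₁ then P₂; paths through both = C(11, 3)·C(4, 3)·C(6, 3) = 13200. Avoid both = 293930 − 34650 − 100100 + 13200 = 172380.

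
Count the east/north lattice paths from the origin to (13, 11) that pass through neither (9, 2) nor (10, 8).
Number of paths = 1589359

Inclusion–exclusion. Total paths: C(24, 13) = 2496144. Through P₁: C(11, 9)·C(13, 4) = 39325. Through P₂: C(18, 10)·C(6, 3) = 875160. Since P₁ is strictly southwest of P₂, a monotone path through both must visit P₁ then P₂; paths through both = C(11, 9)·C(7, 1)·C(6, 3) = 7700. Avoid both = 2496144 − 39325 − 875160 + 7700 = 1589359.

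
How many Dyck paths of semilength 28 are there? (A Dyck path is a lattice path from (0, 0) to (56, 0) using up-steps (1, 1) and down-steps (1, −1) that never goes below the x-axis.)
C_28 = 263747951750360

These Dyck paths are counted by the Catalan number C_n = (1/(n + 1)) · C(2n, n). For n = 28: C_28 = (1/29) · C(56, 28) = 7648690600760440/29 = 263747951750360.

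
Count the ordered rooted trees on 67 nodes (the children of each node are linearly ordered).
C_66 = 5632681584560312734993915705849145100

These ordered rooted trees are counted by the Catalan number C_n = (1/(n + 1)) · C(2n, n). For n = 66: C_66 = (1/67) · C(132, 66) = 377389666165540953244592352291892721700/67 = 5632681584560312734993915705849145100.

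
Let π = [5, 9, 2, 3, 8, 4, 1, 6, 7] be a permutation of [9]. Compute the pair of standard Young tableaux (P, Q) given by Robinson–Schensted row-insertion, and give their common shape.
P = [1, 3, 4, 6, 7] / [2, 8] / [5] / [9];  Q = [1, 2, 5, 8, 9] / [3, 4] / [6] / [7];  common shape = (5, 2, 1, 1)

Row-insert the values π_1, π_2, … into P one at a time, bumping the leftmost entry strictly greater than the inserted value down to the next row. The recording tableau Q records, in position (i, j), the step at which that cell was added to P.
  Insert 5 (step 1): P = [5];  Q = [1]
  Insert 9 (step 2): P = [5, 9];  Q = [1, 2]
  Insert 2 (step 3): P = [2, 9] / [5];  Q = [1, 2] / [3]
  Insert 3 (step 4): P = [2, 3] / [5, 9];  Q = [1, 2] / [3, 4]
  Insert 8 (step 5): P = [2, 3, 8] / [5, 9];  Q = [1, 2, 5] / [3, 4]
  Insert 4 (step 6): P = [2, 3, 4] / [5, 8] / [9];  Q = [1, 2, 5] / [3, 4] / [6]
  Insert 1 (step 7): P = [1, 3, 4] / [2, 8] / [5] / [9];  Q = [1, 2, 5] / [3, 4] / [6] / [7]
  Insert 6 (step 8): P = [1, 3, 4, 6] / [2, 8] / [5] / [9];  Q = [1, 2, 5, 8] / [3, 4] / [6] / [7]
  Insert 7 (step 9): P = [1, 3, 4, 6, 7] / [2, 8] / [5] / [9];  Q = [1, 2, 5, 8, 9] / [3, 4] / [6] / [7]
Final shape: (5, 2, 1, 1).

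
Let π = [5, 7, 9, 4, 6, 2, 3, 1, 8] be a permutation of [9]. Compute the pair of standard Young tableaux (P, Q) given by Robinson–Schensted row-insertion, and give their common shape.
P = [1, 3, 8] / [2, 6, 9] / [4, 7] / [5];  Q = [1, 2, 3] / [4, 5, 9] / [6, 7] / [8];  common shape = (3, 3, 2, 1)

Row-insert the values π_1, π_2, … into P one at a time, bumping the leftmost entry strictly greater than the inserted value down to the next row. The recording tableau Q records, in position (i, j), the step at which that cell was added to P.
  Insert 5 (step 1): P = [5];  Q = [1]
  Insert 7 (step 2): P = [5, 7];  Q = [1, 2]
  Insert 9 (step 3): P = [5, 7, 9];  Q = [1, 2, 3]
  Insert 4 (step 4): P = [4, 7, 9] / [5];  Q = [1, 2, 3] / [4]
  Insert 6 (step 5): P = [4, 6, 9] / [5, 7];  Q = [1, 2, 3] / [4, 5]
  Insert 2 (step 6): P = [2, 6, 9] / [4, 7] / [5];  Q = [1, 2, 3] / [4, 5] / [6]
  Insert 3 (step 7): P = [2, 3, 9] / [4, 6] / [5, 7];  Q = [1, 2, 3] / [4, 5] / [6, 7]
  Insert 1 (step 8): P = [1, 3, 9] / [2, 6] / [4, 7] / [5];  Q = [1, 2, 3] / [4, 5] / [6, 7] / [8]
  Insert 8 (step 9): P = [1, 3, 8] / [2, 6, 9] / [4, 7] / [5];  Q = [1, 2, 3] / [4, 5, 9] / [6, 7] / [8]
Final shape: (3, 3, 2, 1).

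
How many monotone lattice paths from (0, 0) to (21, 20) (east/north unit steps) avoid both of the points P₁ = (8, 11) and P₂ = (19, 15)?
Number of paths = 194724178890

Inclusion–exclusion. Total paths: C(41, 21) = 269128937220. Through P₁: C(19, 8)·C(22, 13) = 37595998440. Through P₂: C(34, 19)·C(7, 2) = 38975317920. Since P₁ is strictly southwest of P₂, a monotone path through both must visit P₁ then P₂; paths through both = C(19, 8)·C(15, 11)·C(7, 2) = 2166558030. Avoid both = 269128937220 − 37595998440 − 38975317920 + 2166558030 = 194724178890.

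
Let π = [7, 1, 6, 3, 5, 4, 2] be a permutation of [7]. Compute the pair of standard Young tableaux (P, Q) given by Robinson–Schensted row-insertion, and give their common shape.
P = [1, 2, 4] / [3] / [5] / [6] / [7];  Q = [1, 3, 5] / [2] / [4] / [6] / [7];  common shape = (3, 1, 1, 1, 1)

Row-insert the values π_1, π_2, … into P one at a time, bumping the leftmost entry strictly greater than the inserted value down to the next row. The recording tableau Q records, in position (i, j), the step at which that cell was added to P.
  Insert 7 (step 1): P = [7];  Q = [1]
  Insert 1 (step 2): P = [1] / [7];  Q = [1] / [2]
  Insert 6 (step 3): P = [1, 6] / [7];  Q = [1, 3] / [2]
  Insert 3 (step 4): P = [1, 3] / [6] / [7];  Q = [1, 3] / [2] / [4]
  Insert 5 (step 5): P = [1, 3, 5] / [6] / [7];  Q = [1, 3, 5] / [2] / [4]
  Insert 4 (step 6): P = [1, 3, 4] / [5] / [6] / [7];  Q = [1, 3, 5] / [2] / [4] / [6]
  Insert 2 (step 7): P = [1, 2, 4] / [3] / [5] / [6] / [7];  Q = [1, 3, 5] / [2] / [4] / [6] / [7]
Final shape: (3, 1, 1, 1, 1).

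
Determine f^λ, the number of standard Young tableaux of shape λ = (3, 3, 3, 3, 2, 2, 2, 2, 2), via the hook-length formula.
# SYT of shape (3, 3, 3, 3, 2, 2, 2, 2, 2) = 13579566

Hook-length formula: f^λ = n! / Π hook(c), product over all cells c of the Young diagram. For λ = (3, 3, 3, 3, 2, 2, 2, 2, 2), n = 22 boxes. Hook lengths by row (left-to-right, top-to-bottom): [11, 10, 4]; [10, 9, 3]; [9, 8, 2]; [8, 7, 1]; [6, 5]; [5, 4]; [4, 3]; [3, 2]; [2, 1]. Product of hooks = 82771476480000. So f^λ = 22! / 82771476480000 = 1124000727777607680000 / 82771476480000 = 13579566.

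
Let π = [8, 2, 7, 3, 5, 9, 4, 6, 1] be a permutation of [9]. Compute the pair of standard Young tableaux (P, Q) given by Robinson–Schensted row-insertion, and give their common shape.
P = [1, 3, 4, 6] / [2, 9] / [5] / [7] / [8];  Q = [1, 3, 5, 6] / [2, 8] / [4] / [7] / [9];  common shape = (4, 2, 1, 1, 1)

Row-insert the values π_1, π_2, … into P one at a time, bumping the leftmost entry strictly greater than the inserted value down to the next row. The recording tableau Q records, in position (i, j), the step at which that cell was added to P.
  Insert 8 (step 1): P = [8];  Q = [1]
  Insert 2 (step 2): P = [2] / [8];  Q = [1] / [2]
  Insert 7 (step 3): P = [2, 7] / [8];  Q = [1, 3] / [2]
  Insert 3 (step 4): P = [2, 3] / [7] / [8];  Q = [1, 3] / [2] / [4]
  Insert 5 (step 5): P = [2, 3, 5] / [7] / [8];  Q = [1, 3, 5] / [2] / [4]
  Insert 9 (step 6): P = [2, 3, 5, 9] / [7] / [8];  Q = [1, 3, 5, 6] / [2] / [4]
  Insert 4 (step 7): P = [2, 3, 4, 9] / [5] / [7] / [8];  Q = [1, 3, 5, 6] / [2] / [4] / [7]
  Insert 6 (step 8): P = [2, 3, 4, 6] / [5, 9] / [7] / [8];  Q = [1, 3, 5, 6] / [2, 8] / [4] / [7]
  Insert 1 (step 9): P = [1, 3, 4, 6] / [2, 9] / [5] / [7] / [8];  Q = [1, 3, 5, 6] / [2, 8] / [4] / [7] / [9]
Final shape: (4, 2, 1, 1, 1).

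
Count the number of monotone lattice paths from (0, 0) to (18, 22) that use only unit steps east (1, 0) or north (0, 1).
Number of paths = 113380261800

A monotone lattice path from (0, 0) to (18, 22) consists of 18 east steps and 22 north steps in some order, so it is determined by which 18 of the 40 steps are east. The count is C(40, 18) = 113380261800.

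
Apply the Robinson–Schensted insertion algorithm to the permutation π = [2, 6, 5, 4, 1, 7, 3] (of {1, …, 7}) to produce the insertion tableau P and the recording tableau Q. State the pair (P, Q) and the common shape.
P = [1, 3, 7] / [2, 4] / [5] / [6];  Q = [1, 2, 6] / [3, 7] / [4] / [5];  common shape = (3, 2, 1, 1)

Row-insert the values π_1, π_2, … into P one at a time, bumping the leftmost entry strictly greater than the inserted value down to the next row. The recording tableau Q records, in position (i, j), the step at which that cell was added to P.
  Insert 2 (step 1): P = [2];  Q = [1]
  Insert 6 (step 2): P = [2, 6];  Q = [1, 2]
  Insert 5 (step 3): P = [2, 5] / [6];  Q = [1, 2] / [3]
  Insert 4 (step 4): P = [2, 4] / [5] / [6];  Q = [1, 2] / [3] / [4]
  Insert 1 (step 5): P = [1, 4] / [2] / [5] / [6];  Q = [1, 2] / [3] / [4] / [5]
  Insert 7 (step 6): P = [1, 4, 7] / [2] / [5] / [6];  Q = [1, 2, 6] / [3] / [4] / [5]
  Insert 3 (step 7): P = [1, 3, 7] / [2, 4] / [5] / [6];  Q = [1, 2, 6] / [3, 7] / [4] / [5]
Final shape: (3, 2, 1, 1).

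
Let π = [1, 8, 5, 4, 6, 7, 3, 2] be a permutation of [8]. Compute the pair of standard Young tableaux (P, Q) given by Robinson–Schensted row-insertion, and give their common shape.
P = [1, 2, 6, 7] / [3] / [4] / [5] / [8];  Q = [1, 2, 5, 6] / [3] / [4] / [7] / [8];  common shape = (4, 1, 1, 1, 1)

Row-insert the values π_1, π_2, … into P one at a time, bumping the leftmost entry strictly greater than the inserted value down to the next row. The recording tableau Q records, in position (i, j), the step at which that cell was added to P.
  Insert 1 (step 1): P = [1];  Q = [1]
  Insert 8 (step 2): P = [1, 8];  Q = [1, 2]
  Insert 5 (step 3): P = [1, 5] / [8];  Q = [1, 2] / [3]
  Insert 4 (step 4): P = [1, 4] / [5] / [8];  Q = [1, 2] / [3] / [4]
  Insert 6 (step 5): P = [1, 4, 6] / [5] / [8];  Q = [1, 2, 5] / [3] / [4]
  Insert 7 (step 6): P = [1, 4, 6, 7] / [5] / [8];  Q = [1, 2, 5, 6] / [3] / [4]
  Insert 3 (step 7): P = [1, 3, 6, 7] / [4] / [5] / [8];  Q = [1, 2, 5, 6] / [3] / [4] / [7]
  Insert 2 (step 8): P = [1, 2, 6, 7] / [3] / [4] / [5] / [8];  Q = [1, 2, 5, 6] / [3] / [4] / [7] / [8]
Final shape: (4, 1, 1, 1, 1).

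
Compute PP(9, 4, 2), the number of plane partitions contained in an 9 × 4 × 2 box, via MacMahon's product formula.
PP(9, 4, 2) = 143143

Evaluate the triple product over i = 1..9, j = 1..4, k = 1..2. The factors are (2/1) · (3/2) · (3/2) · (4/3) · (4/3) · (5/4) · (5/4) · (6/5) · … (72 factors total). The numerators and denominators telescope so the product is an integer; carrying out the multiplication exactly gives PP(9, 4, 2) = 143143.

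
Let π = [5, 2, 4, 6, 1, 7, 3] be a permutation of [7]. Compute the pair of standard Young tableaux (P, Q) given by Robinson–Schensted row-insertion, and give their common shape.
P = [1, 3, 6, 7] / [2, 4] / [5];  Q = [1, 3, 4, 6] / [2, 7] / [5];  common shape = (4, 2, 1)

Row-insert the values π_1, π_2, … into P one at a time, bumping the leftmost entry strictly greater than the inserted value down to the next row. The recording tableau Q records, in position (i, j), the step at which that cell was added to P.
  Insert 5 (step 1): P = [5];  Q = [1]
  Insert 2 (step 2): P = [2] / [5];  Q = [1] / [2]
  Insert 4 (step 3): P = [2, 4] / [5];  Q = [1, 3] / [2]
  Insert 6 (step 4): P = [2, 4, 6] / [5];  Q = [1, 3, 4] / [2]
  Insert 1 (step 5): P = [1, 4, 6] / [2] / [5];  Q = [1, 3, 4] / [2] / [5]
  Insert 7 (step 6): P = [1, 4, 6, 7] / [2] / [5];  Q = [1, 3, 4, 6] / [2] / [5]
  Insert 3 (step 7): P = [1, 3, 6, 7] / [2, 4] / [5];  Q = [1, 3, 4, 6] / [2, 7] / [5]
Final shape: (4, 2, 1).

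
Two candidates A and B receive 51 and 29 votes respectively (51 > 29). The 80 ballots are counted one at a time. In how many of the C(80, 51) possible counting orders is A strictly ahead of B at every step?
Strict-lead orderings = 1435081439459485119016

Total orderings of the 80 votes with 51 for A: C(80, 51) = 5218477961670854978240. By the Bertrand ballot formula (Cycle Lemma / reflection principle), the number of orderings in which A is strictly ahead of B throughout is (p − q)/(p + q) · C(p + q, p) = (51 − 29)/(51 + 29) · 5218477961670854978240 = 1435081439459485119016.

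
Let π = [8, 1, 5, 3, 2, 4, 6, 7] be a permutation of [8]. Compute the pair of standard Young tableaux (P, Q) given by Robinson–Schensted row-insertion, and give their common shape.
P = [1, 2, 4, 6, 7] / [3] / [5] / [8];  Q = [1, 3, 6, 7, 8] / [2] / [4] / [5];  common shape = (5, 1, 1, 1)

Row-insert the values π_1, π_2, … into P one at a time, bumping the leftmost entry strictly greater than the inserted value down to the next row. The recording tableau Q records, in position (i, j), the step at which that cell was added to P.
  Insert 8 (step 1): P = [8];  Q = [1]
  Insert 1 (step 2): P = [1] / [8];  Q = [1] / [2]
  Insert 5 (step 3): P = [1, 5] / [8];  Q = [1, 3] / [2]
  Insert 3 (step 4): P = [1, 3] / [5] / [8];  Q = [1, 3] / [2] / [4]
  Insert 2 (step 5): P = [1, 2] / [3] / [5] / [8];  Q = [1, 3] / [2] / [4] / [5]
  Insert 4 (step 6): P = [1, 2, 4] / [3] / [5] / [8];  Q = [1, 3, 6] / [2] / [4] / [5]
  Insert 6 (step 7): P = [1, 2, 4, 6] / [3] / [5] / [8];  Q = [1, 3, 6, 7] / [2] / [4] / [5]
  Insert 7 (step 8): P = [1, 2, 4, 6, 7] / [3] / [5] / [8];  Q = [1, 3, 6, 7, 8] / [2] / [4] / [5]
Final shape: (5, 1, 1, 1).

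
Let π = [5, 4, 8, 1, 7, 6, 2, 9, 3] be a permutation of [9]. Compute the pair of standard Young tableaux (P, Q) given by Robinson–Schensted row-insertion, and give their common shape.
P = [1, 2, 3] / [4, 6, 9] / [5, 7] / [8];  Q = [1, 3, 8] / [2, 5, 9] / [4, 6] / [7];  common shape = (3, 3, 2, 1)

Row-insert the values π_1, π_2, … into P one at a time, bumping the leftmost entry strictly greater than the inserted value down to the next row. The recording tableau Q records, in position (i, j), the step at which that cell was added to P.
  Insert 5 (step 1): P = [5];  Q = [1]
  Insert 4 (step 2): P = [4] / [5];  Q = [1] / [2]
  Insert 8 (step 3): P = [4, 8] / [5];  Q = [1, 3] / [2]
  Insert 1 (step 4): P = [1, 8] / [4] / [5];  Q = [1, 3] / [2] / [4]
  Insert 7 (step 5): P = [1, 7] / [4, 8] / [5];  Q = [1, 3] / [2, 5] / [4]
  Insert 6 (step 6): P = [1, 6] / [4, 7] / [5, 8];  Q = [1, 3] / [2, 5] / [4, 6]
  Insert 2 (step 7): P = [1, 2] / [4, 6] / [5, 7] / [8];  Q = [1, 3] / [2, 5] / [4, 6] / [7]
  Insert 9 (step 8): P = [1, 2, 9] / [4, 6] / [5, 7] / [8];  Q = [1, 3, 8] / [2, 5] / [4, 6] / [7]
  Insert 3 (step 9): P = [1, 2, 3] / [4, 6, 9] / [5, 7] / [8];  Q = [1, 3, 8] / [2, 5, 9] / [4, 6] / [7]
Final shape: (3, 3, 2, 1).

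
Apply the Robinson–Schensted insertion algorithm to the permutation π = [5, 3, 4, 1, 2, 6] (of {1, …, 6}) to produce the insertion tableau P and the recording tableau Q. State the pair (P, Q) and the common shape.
P = [1, 2, 6] / [3, 4] / [5];  Q = [1, 3, 6] / [2, 5] / [4];  common shape = (3, 2, 1)

Row-insert the values π_1, π_2, … into P one at a time, bumping the leftmost entry strictly greater than the inserted value down to the next row. The recording tableau Q records, in position (i, j), the step at which that cell was added to P.
  Insert 5 (step 1): P = [5];  Q = [1]
  Insert 3 (step 2): P = [3] / [5];  Q = [1] / [2]
  Insert 4 (step 3): P = [3, 4] / [5];  Q = [1, 3] / [2]
  Insert 1 (step 4): P = [1, 4] / [3] / [5];  Q = [1, 3] / [2] / [4]
  Insert 2 (step 5): P = [1, 2] / [3, 4] / [5];  Q = [1, 3] / [2, 5] / [4]
  Insert 6 (step 6): P = [1, 2, 6] / [3, 4] / [5];  Q = [1, 3, 6] / [2, 5] / [4]
Final shape: (3, 2, 1).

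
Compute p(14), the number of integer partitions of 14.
p(14) = 135

Compute p(n) via the recurrence p(n, m) = p(n, m−1) + p(n−m, m), where p(n, m) counts partitions of n with all parts ≤ m and p(n) = p(n, n). The base cases are p(0, m) = 1 and p(n, 0) = 0 for n > 0. Filling the table yields p(14) = 135. (Euler's pentagonal recurrence is an alternative.)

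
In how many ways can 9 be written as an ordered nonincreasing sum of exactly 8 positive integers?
p(9, 8 parts) = 1

Partitions of n into exactly k parts ↔ partitions of n − k into at most k parts (subtract 1 from each part). For n = 9, k = 8, the partitions are: 2+1+1+1+1+1+1+1. Count = 1.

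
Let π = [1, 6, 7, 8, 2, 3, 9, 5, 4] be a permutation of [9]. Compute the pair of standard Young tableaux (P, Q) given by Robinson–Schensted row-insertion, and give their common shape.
P = [1, 2, 3, 4, 9] / [5, 7, 8] / [6];  Q = [1, 2, 3, 4, 7] / [5, 6, 8] / [9];  common shape = (5, 3, 1)

Row-insert the values π_1, π_2, … into P one at a time, bumping the leftmost entry strictly greater than the inserted value down to the next row. The recording tableau Q records, in position (i, j), the step at which that cell was added to P.
  Insert 1 (step 1): P = [1];  Q = [1]
  Insert 6 (step 2): P = [1, 6];  Q = [1, 2]
  Insert 7 (step 3): P = [1, 6, 7];  Q = [1, 2, 3]
  Insert 8 (step 4): P = [1, 6, 7, 8];  Q = [1, 2, 3, 4]
  Insert 2 (step 5): P = [1, 2, 7, 8] / [6];  Q = [1, 2, 3, 4] / [5]
  Insert 3 (step 6): P = [1, 2, 3, 8] / [6, 7];  Q = [1, 2, 3, 4] / [5, 6]
  Insert 9 (step 7): P = [1, 2, 3, 8, 9] / [6, 7];  Q = [1, 2, 3, 4, 7] / [5, 6]
  Insert 5 (step 8): P = [1, 2, 3, 5, 9] / [6, 7, 8];  Q = [1, 2, 3, 4, 7] / [5, 6, 8]
  Insert 4 (step 9): P = [1, 2, 3, 4, 9] / [5, 7, 8] / [6];  Q = [1, 2, 3, 4, 7] / [5, 6, 8] / [9]
Final shape: (5, 3, 1).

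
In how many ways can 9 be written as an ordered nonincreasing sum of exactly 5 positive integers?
p(9, 5 parts) = 5

Partitions of n into exactly k parts ↔ partitions of n − k into at most k parts (subtract 1 from each part). For n = 9, k = 5, the partitions are: 5+1+1+1+1, 4+2+1+1+1, 3+3+1+1+1, 3+2+2+1+1, 2+2+2+2+1. Count = 5.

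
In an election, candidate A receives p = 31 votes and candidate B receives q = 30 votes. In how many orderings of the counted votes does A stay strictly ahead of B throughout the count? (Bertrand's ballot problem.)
Strict-lead orderings = 3814986502092304

Total orderings of the 61 votes with 31 for A: C(61, 31) = 232714176627630544. By the Bertrand ballot formula (Cycle Lemma / reflection principle), the number of orderings in which A is strictly ahead of B throughout is (p − q)/(p + q) · C(p + q, p) = (31 − 30)/(31 + 30) · 232714176627630544 = 3814986502092304.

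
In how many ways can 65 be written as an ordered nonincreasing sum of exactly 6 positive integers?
p(65, 6 parts) = 18467

Partitions of n into exactly k parts are in bijection with partitions of n − k into at most k parts (subtract 1 from each part). So p(65, exactly 6) = p(59, parts ≤ 6). Computing via the recurrence p(m, j) = p(m, j−1) + p(m−j, j) gives 18467.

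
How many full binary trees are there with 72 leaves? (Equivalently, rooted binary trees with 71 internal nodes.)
C_71 = 5175569924646105559418940193995065716350

These full binary trees are counted by the Catalan number C_n = (1/(n + 1)) · C(2n, n). For n = 71: C_71 = (1/72) · C(142, 71) = 372641034574519600278163693967644731577200/72 = 5175569924646105559418940193995065716350.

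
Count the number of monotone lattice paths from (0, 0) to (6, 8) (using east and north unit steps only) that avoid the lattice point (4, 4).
Number of paths = 1953

Total paths from (0, 0) to (6, 8): C(14, 6) = 3003. Paths through (4, 4): (paths (0, 0) → (4, 4)) × (paths (4, 4) → (6, 8)) = C(8, 4) · C(6, 2) = 70 · 15 = 1050. Avoidance count = 3003 − 1050 = 1953.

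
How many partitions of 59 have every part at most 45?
p(59, parts ≤ 45) = 831447

Use the recurrence p(n, m) = p(n, m−1) + p(n−m, m): either the largest part is < m (count p(n, m−1)) or the largest part is exactly m (remove one copy of m, count p(n−m, m)). With p(0, ·) = 1 this gives p(59, parts ≤ 45) = 831447. (By conjugating Young diagrams, this also counts partitions of 59 into at most 45 parts.)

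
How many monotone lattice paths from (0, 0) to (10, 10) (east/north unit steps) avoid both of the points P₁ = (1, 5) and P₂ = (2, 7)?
Number of paths = 169774

Inclusion–exclusion. Total paths: C(20, 10) = 184756. Through P₁: C(6, 1)·C(14, 9) = 12012. Through P₂: C(9, 2)·C(11, 8) = 5940. Since P₁ is strictly southwest of P₂, a monotone path through both must visit P₁ then P₂; paths through both = C(6, 1)·C(3, 1)·C(11, 8) = 2970. Avoid both = 184756 − 12012 − 5940 + 2970 = 169774.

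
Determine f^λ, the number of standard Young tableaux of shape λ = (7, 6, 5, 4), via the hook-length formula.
# SYT of shape (7, 6, 5, 4) = 341429088

Hook-length formula: f^λ = n! / Π hook(c), product over all cells c of the Young diagram. For λ = (7, 6, 5, 4), n = 22 boxes. Hook lengths by row (left-to-right, top-to-bottom): [10, 9, 8, 7, 5, 3, 1]; [8, 7, 6, 5, 3, 1]; [6, 5, 4, 3, 1]; [4, 3, 2, 1]. Product of hooks = 3292047360000. So f^λ = 22! / 3292047360000 = 1124000727777607680000 / 3292047360000 = 341429088.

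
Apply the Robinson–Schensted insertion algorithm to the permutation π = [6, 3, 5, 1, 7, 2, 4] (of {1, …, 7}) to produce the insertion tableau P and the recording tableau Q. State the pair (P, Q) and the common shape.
P = [1, 2, 4] / [3, 5, 7] / [6];  Q = [1, 3, 5] / [2, 6, 7] / [4];  common shape = (3, 3, 1)

Row-insert the values π_1, π_2, … into P one at a time, bumping the leftmost entry strictly greater than the inserted value down to the next row. The recording tableau Q records, in position (i, j), the step at which that cell was added to P.
  Insert 6 (step 1): P = [6];  Q = [1]
  Insert 3 (step 2): P = [3] / [6];  Q = [1] / [2]
  Insert 5 (step 3): P = [3, 5] / [6];  Q = [1, 3] / [2]
  Insert 1 (step 4): P = [1, 5] / [3] / [6];  Q = [1, 3] / [2] / [4]
  Insert 7 (step 5): P = [1, 5, 7] / [3] / [6];  Q = [1, 3, 5] / [2] / [4]
  Insert 2 (step 6): P = [1, 2, 7] / [3, 5] / [6];  Q = [1, 3, 5] / [2, 6] / [4]
  Insert 4 (step 7): P = [1, 2, 4] / [3, 5, 7] / [6];  Q = [1, 3, 5] / [2, 6, 7] / [4]
Final shape: (3, 3, 1).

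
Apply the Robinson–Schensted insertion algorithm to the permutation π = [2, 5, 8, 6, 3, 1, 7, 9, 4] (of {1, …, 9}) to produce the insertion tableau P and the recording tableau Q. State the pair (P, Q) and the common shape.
P = [1, 3, 4, 7, 9] / [2, 6] / [5] / [8];  Q = [1, 2, 3, 7, 8] / [4, 9] / [5] / [6];  common shape = (5, 2, 1, 1)

Row-insert the values π_1, π_2, … into P one at a time, bumping the leftmost entry strictly greater than the inserted value down to the next row. The recording tableau Q records, in position (i, j), the step at which that cell was added to P.
  Insert 2 (step 1): P = [2];  Q = [1]
  Insert 5 (step 2): P = [2, 5];  Q = [1, 2]
  Insert 8 (step 3): P = [2, 5, 8];  Q = [1, 2, 3]
  Insert 6 (step 4): P = [2, 5, 6] / [8];  Q = [1, 2, 3] / [4]
  Insert 3 (step 5): P = [2, 3, 6] / [5] / [8];  Q = [1, 2, 3] / [4] / [5]
  Insert 1 (step 6): P = [1, 3, 6] / [2] / [5] / [8];  Q = [1, 2, 3] / [4] / [5] / [6]
  Insert 7 (step 7): P = [1, 3, 6, 7] / [2] / [5] / [8];  Q = [1, 2, 3, 7] / [4] / [5] / [6]
  Insert 9 (step 8): P = [1, 3, 6, 7, 9] / [2] / [5] / [8];  Q = [1, 2, 3, 7, 8] / [4] / [5] / [6]
  Insert 4 (step 9): P = [1, 3, 4, 7, 9] / [2, 6] / [5] / [8];  Q = [1, 2, 3, 7, 8] / [4, 9] / [5] / [6]
Final shape: (5, 2, 1, 1).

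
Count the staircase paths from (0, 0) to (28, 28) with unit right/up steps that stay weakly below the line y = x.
C_28 = 263747951750360

These NE paths below the diagonal are counted by the Catalan number C_n = (1/(n + 1)) · C(2n, n). For n = 28: C_28 = (1/29) · C(56, 28) = 7648690600760440/29 = 263747951750360.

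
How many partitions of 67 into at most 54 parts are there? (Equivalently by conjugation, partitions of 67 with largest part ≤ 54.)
p(67, parts ≤ 54) = 2679417

Use the recurrence p(n, m) = p(n, m−1) + p(n−m, m): either the largest part is < m (count p(n, m−1)) or the largest part is exactly m (remove one copy of m, count p(n−m, m)). With p(0, ·) = 1 this gives p(67, parts ≤ 54) = 2679417. (By conjugating Young diagrams, this also counts partitions of 67 into at most 54 parts.)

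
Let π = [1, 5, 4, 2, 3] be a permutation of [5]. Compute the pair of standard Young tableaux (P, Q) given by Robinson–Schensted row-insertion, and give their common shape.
P = [1, 2, 3] / [4] / [5];  Q = [1, 2, 5] / [3] / [4];  common shape = (3, 1, 1)

Row-insert the values π_1, π_2, … into P one at a time, bumping the leftmost entry strictly greater than the inserted value down to the next row. The recording tableau Q records, in position (i, j), the step at which that cell was added to P.
  Insert 1 (step 1): P = [1];  Q = [1]
  Insert 5 (step 2): P = [1, 5];  Q = [1, 2]
  Insert 4 (step 3): P = [1, 4] / [5];  Q = [1, 2] / [3]
  Insert 2 (step 4): P = [1, 2] / [4] / [5];  Q = [1, 2] / [3] / [4]
  Insert 3 (step 5): P = [1, 2, 3] / [4] / [5];  Q = [1, 2, 5] / [3] / [4]
Final shape: (3, 1, 1).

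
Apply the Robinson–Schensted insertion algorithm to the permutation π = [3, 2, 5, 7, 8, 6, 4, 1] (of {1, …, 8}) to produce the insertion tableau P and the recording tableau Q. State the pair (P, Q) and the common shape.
P = [1, 4, 6, 8] / [2, 5] / [3] / [7];  Q = [1, 3, 4, 5] / [2, 6] / [7] / [8];  common shape = (4, 2, 1, 1)

Row-insert the values π_1, π_2, … into P one at a time, bumping the leftmost entry strictly greater than the inserted value down to the next row. The recording tableau Q records, in position (i, j), the step at which that cell was added to P.
  Insert 3 (step 1): P = [3];  Q = [1]
  Insert 2 (step 2): P = [2] / [3];  Q = [1] / [2]
  Insert 5 (step 3): P = [2, 5] / [3];  Q = [1, 3] / [2]
  Insert 7 (step 4): P = [2, 5, 7] / [3];  Q = [1, 3, 4] / [2]
  Insert 8 (step 5): P = [2, 5, 7, 8] / [3];  Q = [1, 3, 4, 5] / [2]
  Insert 6 (step 6): P = [2, 5, 6, 8] / [3, 7];  Q = [1, 3, 4, 5] / [2, 6]
  Insert 4 (step 7): P = [2, 4, 6, 8] / [3, 5] / [7];  Q = [1, 3, 4, 5] / [2, 6] / [7]
  Insert 1 (step 8): P = [1, 4, 6, 8] / [2, 5] / [3] / [7];  Q = [1, 3, 4, 5] / [2, 6] / [7] / [8]
Final shape: (4, 2, 1, 1).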